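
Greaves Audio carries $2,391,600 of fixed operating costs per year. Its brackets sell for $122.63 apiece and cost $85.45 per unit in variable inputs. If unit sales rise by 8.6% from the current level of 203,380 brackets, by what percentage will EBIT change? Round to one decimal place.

+12.6%

Total contribution margin = 203,380 × $37.18 = $7,561,668.40.
Operating income = contribution − fixed costs = $7,561,668.40 − $2,391,600 = $5,170,068.40.
So DOL = total CM / EBIT = $7,561,668.40 / $5,170,068.40 = 1.4626.
So EBIT moves 1.4626 × (+8.6%) = +12.6%.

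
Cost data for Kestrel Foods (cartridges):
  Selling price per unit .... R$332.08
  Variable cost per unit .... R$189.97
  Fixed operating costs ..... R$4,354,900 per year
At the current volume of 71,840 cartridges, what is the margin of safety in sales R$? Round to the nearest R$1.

R$13,680,178

Unit CM = price − variable cost = R$332.08 − R$189.97 = R$142.11. Break-even units = R$4,354,900 ÷ R$142.11 = 30,644.57; break-even revenue = 30,644.57 × R$332.08 = R$10,176,449.17.
Current sales = 71,840 × R$332.08 = R$23,856,627.20.
Margin of safety = R$23,856,627.20 − R$10,176,449.17 = R$13,680,178.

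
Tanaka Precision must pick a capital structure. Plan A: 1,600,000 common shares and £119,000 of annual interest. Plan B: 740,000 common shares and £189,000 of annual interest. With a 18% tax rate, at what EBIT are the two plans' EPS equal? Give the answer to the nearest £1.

£249,233

Set EPS_A = EPS_B: (EBIT − £119,000)(1 − 0.18) ÷ 1,600,000 = (EBIT − £189,000)(1 − 0.18) ÷ 740,000.
The (1 − t) factor cancels: (EBIT − 119,000) × 740,000 = (EBIT − 189,000) × 1,600,000.
Solving, EBIT = (189,000·1,600,000 − 119,000·740,000) / (1,600,000 − 740,000) = 214,340,000,000 / 860,000 = 249,232.56.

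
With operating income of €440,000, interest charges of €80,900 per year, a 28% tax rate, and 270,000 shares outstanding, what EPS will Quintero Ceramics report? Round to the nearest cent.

€0.96

Interest = €80,900.00, so EBT = €440,000 − €80,900.00 = €359,100.00.
Net income = €359,100.00 × (1 − 0.28) = €258,552.00.
EPS = €258,552.00 ÷ 270,000 = €0.96.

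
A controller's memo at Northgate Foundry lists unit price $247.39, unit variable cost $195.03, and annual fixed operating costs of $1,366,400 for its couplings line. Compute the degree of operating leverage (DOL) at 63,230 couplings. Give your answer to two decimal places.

At 63,230 units, contribution = 63,230 × $52.36 = $3,310,722.80.
EBIT = $3,310,722.80 − $1,366,400 = $1,944,322.80.
Degree of operating leverage = $3,310,722.80 / $1,944,322.80 = 1.7028.

1.70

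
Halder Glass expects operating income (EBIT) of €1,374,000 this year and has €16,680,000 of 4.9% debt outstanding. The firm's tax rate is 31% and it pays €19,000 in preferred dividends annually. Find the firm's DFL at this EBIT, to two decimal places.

2.60

Interest = €817,320.00.
Pre-tax preferred-dividend burden = €19,000 ÷ (1 − 0.31) = €27,536.23.
DFL = EBIT ÷ [EBIT − I − D_p/(1−t)] = €1,374,000 ÷ [€1,374,000 − €817,320.00 − €27,536.23] = €1,374,000 ÷ €529,143.77 = 2.5966.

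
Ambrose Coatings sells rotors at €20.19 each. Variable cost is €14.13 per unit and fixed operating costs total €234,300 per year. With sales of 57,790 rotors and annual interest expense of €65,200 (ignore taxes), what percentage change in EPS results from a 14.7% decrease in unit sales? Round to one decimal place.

-101.5%

Total contribution margin = 57,790 × €6.06 = €350,207.40.
Subtracting fixed costs: EBIT = €350,207.40 − €234,300 = €115,907.40.
After interest of €65,200.00, pre-tax earnings = €50,707.40.
Degree of combined leverage = contribution ÷ (EBIT − I) = €350,207.40 ÷ €50,707.40 = 6.9064.
EPS therefore changes by 6.9064 × (-14.7%) = -101.5%.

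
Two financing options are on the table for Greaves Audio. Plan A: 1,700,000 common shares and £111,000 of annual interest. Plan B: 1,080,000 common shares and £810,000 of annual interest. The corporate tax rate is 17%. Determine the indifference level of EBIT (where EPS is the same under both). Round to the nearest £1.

£2,027,613

Set EPS_A = EPS_B: (EBIT − £111,000)(1 − 0.17) ÷ 1,700,000 = (EBIT − £810,000)(1 − 0.17) ÷ 1,080,000.
Cancelling (1 − t) and cross-multiplying: 1,080,000·(EBIT − 111,000) = 1,700,000·(EBIT − 810,000).
EBIT × (1,700,000 − 1,080,000) = 810,000 × 1,700,000 − 111,000 × 1,080,000 = 1,257,120,000,000, so EBIT = 1,257,120,000,000 ÷ 620,000 = 2,027,612.90.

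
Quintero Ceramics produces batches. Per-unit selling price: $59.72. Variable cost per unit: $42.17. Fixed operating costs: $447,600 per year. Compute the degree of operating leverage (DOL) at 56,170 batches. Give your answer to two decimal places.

Total contribution margin = 56,170 × $17.55 = $985,783.50.
Subtracting fixed costs: EBIT = $985,783.50 − $447,600 = $538,183.50.
Degree of operating leverage = $985,783.50 / $538,183.50 = 1.8317.

1.83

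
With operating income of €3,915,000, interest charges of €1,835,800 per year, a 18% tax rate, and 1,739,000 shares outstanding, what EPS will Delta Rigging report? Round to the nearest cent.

Interest = €1,835,800.00, so EBT = €3,915,000 − €1,835,800.00 = €2,079,200.00.
After tax at 18%: net income = €2,079,200.00 × 0.82 = €1,704,944.00.
Per share: €1,704,944.00 / 1,739,000 shares = €0.98.

€0.98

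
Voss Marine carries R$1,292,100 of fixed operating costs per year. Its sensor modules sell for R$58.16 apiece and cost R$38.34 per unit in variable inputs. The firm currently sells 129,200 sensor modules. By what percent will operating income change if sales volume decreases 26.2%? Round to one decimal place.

At 129,200 units, contribution = 129,200 × R$19.82 = R$2,560,744.00.
Subtracting fixed costs: EBIT = R$2,560,744.00 − R$1,292,100 = R$1,268,644.00.
Degree of operating leverage = R$2,560,744.00 / R$1,268,644.00 = 2.0185.
So EBIT moves 2.0185 × (-26.2%) = -52.9%.

-52.9%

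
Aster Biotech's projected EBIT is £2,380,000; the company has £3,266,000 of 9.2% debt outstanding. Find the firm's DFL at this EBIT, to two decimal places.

Interest = £300,472.00.
Degree of financial leverage = EBIT / (EBIT − interest) = £2,380,000 / £2,079,528.00 = 1.1445.

1.14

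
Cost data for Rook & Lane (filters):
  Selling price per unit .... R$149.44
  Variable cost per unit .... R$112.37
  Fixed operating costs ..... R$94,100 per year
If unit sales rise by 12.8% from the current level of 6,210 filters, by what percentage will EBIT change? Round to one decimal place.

+21.6%

Total contribution margin = 6,210 × R$37.07 = R$230,204.70.
Operating income = contribution − fixed costs = R$230,204.70 − R$94,100 = R$136,104.70.
So DOL = total CM / EBIT = R$230,204.70 / R$136,104.70 = 1.6914.
Operating income changes by 1.6914 × +12.8% = +21.6%.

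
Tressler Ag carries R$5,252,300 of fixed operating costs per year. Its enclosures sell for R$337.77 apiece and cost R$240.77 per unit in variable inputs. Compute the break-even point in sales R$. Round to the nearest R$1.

Contribution margin per unit = R$337.77 − R$240.77 = R$97.00, a CM ratio of R$97.00 ÷ R$337.77 = 0.2872.
Break-even revenue = fixed costs × price ÷ CM = R$5,252,300 × R$337.77 ÷ R$97.00 = R$18,289,375.

R$18,289,375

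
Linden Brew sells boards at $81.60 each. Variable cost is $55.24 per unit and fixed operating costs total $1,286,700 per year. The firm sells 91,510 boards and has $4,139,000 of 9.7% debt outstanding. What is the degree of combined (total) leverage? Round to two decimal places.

3.33

Total contribution margin = 91,510 × $26.36 = $2,412,203.60.
Operating income = contribution − fixed costs = $2,412,203.60 − $1,286,700 = $1,125,503.60. Interest = $401,483.00.
DOL = $2,412,203.60 ÷ $1,125,503.60 = 2.1432; DFL = $1,125,503.60 ÷ $724,020.60 = 1.5545.
DCL = DOL × DFL = 2.1432 × 1.5545 = 3.3316.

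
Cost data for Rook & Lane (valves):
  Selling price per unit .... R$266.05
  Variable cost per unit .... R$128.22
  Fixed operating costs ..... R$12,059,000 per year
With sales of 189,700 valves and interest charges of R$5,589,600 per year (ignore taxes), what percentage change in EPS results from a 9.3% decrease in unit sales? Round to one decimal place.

At 189,700 units, contribution = 189,700 × R$137.83 = R$26,146,351.00.
Operating income = contribution − fixed costs = R$26,146,351.00 − R$12,059,000 = R$14,087,351.00.
Interest = R$5,589,600.00, so EBIT − I = R$8,497,751.00.
Degree of combined leverage = contribution ÷ (EBIT − I) = R$26,146,351.00 ÷ R$8,497,751.00 = 3.0769.
%ΔEPS = DCL × %ΔSales = 3.0769 × -9.3% = -28.6%.

-28.6%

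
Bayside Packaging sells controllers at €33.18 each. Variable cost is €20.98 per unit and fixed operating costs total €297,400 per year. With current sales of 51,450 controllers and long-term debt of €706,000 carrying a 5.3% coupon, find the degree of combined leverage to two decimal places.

2.14

Total contribution margin = 51,450 × €12.20 = €627,690.00.
EBIT = €627,690.00 − €297,400 = €330,290.00. Interest = €37,418.00.
DOL = €627,690.00 ÷ €330,290.00 = 1.9004; DFL = €330,290.00 ÷ €292,872.00 = 1.1278.
DCL = DOL × DFL = 1.9004 × 1.1278 = 2.1433.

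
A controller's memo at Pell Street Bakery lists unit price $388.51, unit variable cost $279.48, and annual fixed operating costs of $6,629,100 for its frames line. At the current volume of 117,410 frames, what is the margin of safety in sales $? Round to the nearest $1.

Contribution margin per unit = $388.51 − $279.48 = $109.03. Break-even units = $6,629,100 ÷ $109.03 = 60,800.70; break-even revenue = 60,800.70 × $388.51 = $23,621,678.81.
Actual sales revenue = 117,410 × $388.51 = $45,614,959.10.
Margin of safety = $45,614,959.10 − $23,621,678.81 = $21,993,280.

$21,993,280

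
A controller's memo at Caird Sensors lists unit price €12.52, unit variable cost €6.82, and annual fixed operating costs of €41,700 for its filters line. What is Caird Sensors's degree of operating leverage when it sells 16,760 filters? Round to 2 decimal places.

Contribution at this volume is 16,760 × €5.70 = €95,532.00.
EBIT = €95,532.00 − €41,700 = €53,832.00.
So DOL = total CM / EBIT = €95,532.00 / €53,832.00 = 1.7746.

1.77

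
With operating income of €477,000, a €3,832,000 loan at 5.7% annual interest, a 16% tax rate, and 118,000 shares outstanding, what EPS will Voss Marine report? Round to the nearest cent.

Pre-tax income = €477,000 − €218,424.00 = €258,576.00.
Net income = €258,576.00 × (1 − 0.16) = €217,203.84.
EPS = €217,203.84 ÷ 118,000 = €1.84.

€1.84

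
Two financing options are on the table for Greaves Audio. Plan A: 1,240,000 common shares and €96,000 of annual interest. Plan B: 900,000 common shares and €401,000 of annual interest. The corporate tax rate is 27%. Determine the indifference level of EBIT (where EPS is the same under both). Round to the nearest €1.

€1,208,353

At indifference, (EBIT − 96,000)(1 − t)/1,240,000 = (EBIT − 401,000)(1 − t)/900,000.
The (1 − t) factor cancels: (EBIT − 96,000) × 900,000 = (EBIT − 401,000) × 1,240,000.
Solving, EBIT = (401,000·1,240,000 − 96,000·900,000) / (1,240,000 − 900,000) = 410,840,000,000 / 340,000 = 1,208,352.94.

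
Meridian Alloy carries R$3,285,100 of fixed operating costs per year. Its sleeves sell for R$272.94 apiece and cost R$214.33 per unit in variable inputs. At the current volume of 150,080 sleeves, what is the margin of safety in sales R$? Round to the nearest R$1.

R$25,664,504

Contribution margin per unit = R$272.94 − R$214.33 = R$58.61. Break-even units = R$3,285,100 ÷ R$58.61 = 56,050.16; break-even revenue = 56,050.16 × R$272.94 = R$15,298,331.24.
Current sales = 150,080 × R$272.94 = R$40,962,835.20.
Margin of safety = R$40,962,835.20 − R$15,298,331.24 = R$25,664,504.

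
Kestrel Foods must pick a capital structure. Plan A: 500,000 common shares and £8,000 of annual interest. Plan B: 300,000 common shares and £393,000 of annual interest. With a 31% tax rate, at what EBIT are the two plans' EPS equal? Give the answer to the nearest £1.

£970,500

At indifference, (EBIT − 8,000)(1 − t)/500,000 = (EBIT − 393,000)(1 − t)/300,000.
The (1 − t) factor cancels: (EBIT − 8,000) × 300,000 = (EBIT − 393,000) × 500,000.
EBIT × (500,000 − 300,000) = 393,000 × 500,000 − 8,000 × 300,000 = 194,100,000,000, so EBIT = 194,100,000,000 ÷ 200,000 = 970,500.00.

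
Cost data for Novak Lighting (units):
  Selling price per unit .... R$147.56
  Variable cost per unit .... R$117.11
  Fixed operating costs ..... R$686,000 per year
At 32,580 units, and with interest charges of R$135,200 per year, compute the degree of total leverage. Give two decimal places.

5.81

Total contribution margin = 32,580 × R$30.45 = R$992,061.00.
Operating income = contribution − fixed costs = R$992,061.00 − R$686,000 = R$306,061.00. Interest = R$135,200.00.
DOL = R$992,061.00 ÷ R$306,061.00 = 3.2414; DFL = R$306,061.00 ÷ R$170,861.00 = 1.7913.
DCL = DOL × DFL = 3.2414 × 1.7913 = 5.8063.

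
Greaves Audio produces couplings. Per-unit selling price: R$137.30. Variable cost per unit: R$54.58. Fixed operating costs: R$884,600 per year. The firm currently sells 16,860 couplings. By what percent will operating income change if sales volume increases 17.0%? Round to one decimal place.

+46.5%

Contribution at this volume is 16,860 × R$82.72 = R$1,394,659.20.
EBIT = R$1,394,659.20 − R$884,600 = R$510,059.20.
Degree of operating leverage = R$1,394,659.20 / R$510,059.20 = 2.7343.
%ΔEBIT = DOL × %ΔSales = 2.7343 × +17.0% = +46.5%.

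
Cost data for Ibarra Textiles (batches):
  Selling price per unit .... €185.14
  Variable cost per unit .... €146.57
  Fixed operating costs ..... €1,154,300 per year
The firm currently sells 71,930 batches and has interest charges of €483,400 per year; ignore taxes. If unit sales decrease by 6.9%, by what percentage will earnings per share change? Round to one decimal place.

Contribution at this volume is 71,930 × €38.57 = €2,774,340.10.
Operating income = contribution − fixed costs = €2,774,340.10 − €1,154,300 = €1,620,040.10.
Interest = €483,400.00, so EBIT − I = €1,136,640.10.
DCL = total CM / (EBIT − I) = €2,774,340.10 / €1,136,640.10 = 2.4408.
EPS therefore changes by 2.4408 × (-6.9%) = -16.8%.

-16.8%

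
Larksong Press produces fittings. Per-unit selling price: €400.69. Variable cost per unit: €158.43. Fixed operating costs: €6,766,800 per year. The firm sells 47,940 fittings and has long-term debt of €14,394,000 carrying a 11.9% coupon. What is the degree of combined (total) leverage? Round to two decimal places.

At 47,940 units, contribution = 47,940 × €242.26 = €11,613,944.40.
EBIT = €11,613,944.40 − €6,766,800 = €4,847,144.40. Interest = €1,712,886.00.
DOL = €11,613,944.40 ÷ €4,847,144.40 = 2.3960; DFL = €4,847,144.40 ÷ €3,134,258.40 = 1.5465.
Combined leverage = 2.3960 × 1.5465 = 3.7054.

3.71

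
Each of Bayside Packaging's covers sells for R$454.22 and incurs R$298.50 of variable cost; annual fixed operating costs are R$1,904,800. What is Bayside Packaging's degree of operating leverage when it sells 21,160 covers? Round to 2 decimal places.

2.37

At 21,160 units, contribution = 21,160 × R$155.72 = R$3,295,035.20.
Subtracting fixed costs: EBIT = R$3,295,035.20 − R$1,904,800 = R$1,390,235.20.
Degree of operating leverage = R$3,295,035.20 / R$1,390,235.20 = 2.3701.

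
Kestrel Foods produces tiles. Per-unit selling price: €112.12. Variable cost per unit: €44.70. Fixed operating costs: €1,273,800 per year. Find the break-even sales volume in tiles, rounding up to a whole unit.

Contribution margin per unit = €112.12 − €44.70 = €67.42.
Break-even volume = fixed costs ÷ CM per unit = €1,273,800 ÷ €67.42 = 18,893.50, so 18,894 tiles.

18,894 tiles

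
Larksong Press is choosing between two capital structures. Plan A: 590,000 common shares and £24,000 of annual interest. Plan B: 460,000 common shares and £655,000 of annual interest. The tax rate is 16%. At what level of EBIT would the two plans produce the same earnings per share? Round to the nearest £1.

Set EPS_A = EPS_B: (EBIT − £24,000)(1 − 0.16) ÷ 590,000 = (EBIT − £655,000)(1 − 0.16) ÷ 460,000.
Cancelling (1 − t) and cross-multiplying: 460,000·(EBIT − 24,000) = 590,000·(EBIT − 655,000).
Solving, EBIT = (655,000·590,000 − 24,000·460,000) / (590,000 − 460,000) = 375,410,000,000 / 130,000 = 2,887,769.23.

£2,887,769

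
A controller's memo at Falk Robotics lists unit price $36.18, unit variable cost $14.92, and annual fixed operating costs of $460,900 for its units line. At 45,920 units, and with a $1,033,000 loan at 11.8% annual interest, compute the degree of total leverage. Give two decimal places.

Contribution at this volume is 45,920 × $21.26 = $976,259.20.
Operating income = contribution − fixed costs = $976,259.20 − $460,900 = $515,359.20. Interest = $121,894.00.
DOL = $976,259.20 ÷ $515,359.20 = 1.8943; DFL = $515,359.20 ÷ $393,465.20 = 1.3098.
DCL = DOL × DFL = 1.8943 × 1.3098 = 2.4812.

2.48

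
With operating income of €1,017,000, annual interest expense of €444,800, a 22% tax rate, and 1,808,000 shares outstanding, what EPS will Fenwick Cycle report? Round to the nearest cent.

Interest = €444,800.00, so EBT = €1,017,000 − €444,800.00 = €572,200.00.
After tax at 22%: net income = €572,200.00 × 0.78 = €446,316.00.
Per share: €446,316.00 / 1,808,000 shares = €0.25.

€0.25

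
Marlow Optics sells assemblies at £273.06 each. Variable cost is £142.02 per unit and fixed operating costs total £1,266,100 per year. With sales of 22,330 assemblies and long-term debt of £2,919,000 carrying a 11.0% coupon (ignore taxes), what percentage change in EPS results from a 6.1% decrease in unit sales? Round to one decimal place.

-13.3%

Contribution at this volume is 22,330 × £131.04 = £2,926,123.20.
Operating income = contribution − fixed costs = £2,926,123.20 − £1,266,100 = £1,660,023.20.
After interest of £321,090.00, pre-tax earnings = £1,338,933.20.
Degree of combined leverage = contribution ÷ (EBIT − I) = £2,926,123.20 ÷ £1,338,933.20 = 2.1854.
%ΔEPS = DCL × %ΔSales = 2.1854 × -6.1% = -13.3%.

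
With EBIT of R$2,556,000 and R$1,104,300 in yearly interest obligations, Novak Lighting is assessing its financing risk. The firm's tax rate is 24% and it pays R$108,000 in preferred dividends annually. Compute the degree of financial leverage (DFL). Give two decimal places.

Annual interest charges come to R$1,104,300.00.
Preferred dividends grossed up pre-tax: R$108,000 / (1 − 0.24) = R$142,105.26.
DFL = EBIT ÷ [EBIT − I − D_p/(1−t)] = R$2,556,000 ÷ [R$2,556,000 − R$1,104,300.00 − R$142,105.26] = R$2,556,000 ÷ R$1,309,594.74 = 1.9517.

1.95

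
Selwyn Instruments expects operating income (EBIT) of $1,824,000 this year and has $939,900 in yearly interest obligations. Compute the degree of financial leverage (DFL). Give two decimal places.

Annual interest charges come to $939,900.00.
DFL = EBIT ÷ (EBIT − I) = $1,824,000 ÷ ($1,824,000 − $939,900.00) = $1,824,000 ÷ $884,100.00 = 2.0631.

2.06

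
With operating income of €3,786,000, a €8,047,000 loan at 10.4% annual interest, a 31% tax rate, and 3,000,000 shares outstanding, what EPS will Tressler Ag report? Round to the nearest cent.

Pre-tax income = €3,786,000 − €836,888.00 = €2,949,112.00.
Net income = €2,949,112.00 × (1 − 0.31) = €2,034,887.28.
EPS = €2,034,887.28 ÷ 3,000,000 = €0.68.

€0.68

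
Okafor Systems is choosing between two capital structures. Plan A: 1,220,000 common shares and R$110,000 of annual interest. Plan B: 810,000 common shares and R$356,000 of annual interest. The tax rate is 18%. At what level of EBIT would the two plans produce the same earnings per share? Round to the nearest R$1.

Set EPS_A = EPS_B: (EBIT − R$110,000)(1 − 0.18) ÷ 1,220,000 = (EBIT − R$356,000)(1 − 0.18) ÷ 810,000.
The (1 − t) factor cancels: (EBIT − 110,000) × 810,000 = (EBIT − 356,000) × 1,220,000.
Solving, EBIT = (356,000·1,220,000 − 110,000·810,000) / (1,220,000 − 810,000) = 345,220,000,000 / 410,000 = 842,000.00.

R$842,000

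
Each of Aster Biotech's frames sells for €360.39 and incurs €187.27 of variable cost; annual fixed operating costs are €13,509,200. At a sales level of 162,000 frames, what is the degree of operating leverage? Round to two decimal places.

1.93

Total contribution margin = 162,000 × €173.12 = €28,045,440.00.
Operating income = contribution − fixed costs = €28,045,440.00 − €13,509,200 = €14,536,240.00.
So DOL = total CM / EBIT = €28,045,440.00 / €14,536,240.00 = 1.9293.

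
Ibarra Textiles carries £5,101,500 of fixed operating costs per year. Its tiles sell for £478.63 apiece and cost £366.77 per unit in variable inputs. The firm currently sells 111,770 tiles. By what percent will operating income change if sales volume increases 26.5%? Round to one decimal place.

At 111,770 units, contribution = 111,770 × £111.86 = £12,502,592.20.
Subtracting fixed costs: EBIT = £12,502,592.20 − £5,101,500 = £7,401,092.20.
Degree of operating leverage = £12,502,592.20 / £7,401,092.20 = 1.6893.
So EBIT moves 1.6893 × (+26.5%) = +44.8%.

+44.8%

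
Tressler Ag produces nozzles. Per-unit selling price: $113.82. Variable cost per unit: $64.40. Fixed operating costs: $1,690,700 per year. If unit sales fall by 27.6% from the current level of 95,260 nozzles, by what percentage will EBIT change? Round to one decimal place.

At 95,260 units, contribution = 95,260 × $49.42 = $4,707,749.20.
Operating income = contribution − fixed costs = $4,707,749.20 − $1,690,700 = $3,017,049.20.
Degree of operating leverage = $4,707,749.20 / $3,017,049.20 = 1.5604.
So EBIT moves 1.5604 × (-27.6%) = -43.1%.

-43.1%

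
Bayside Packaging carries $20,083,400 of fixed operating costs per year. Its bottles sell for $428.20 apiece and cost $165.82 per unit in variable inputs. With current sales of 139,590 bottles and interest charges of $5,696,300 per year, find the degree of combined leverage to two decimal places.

Total contribution margin = 139,590 × $262.38 = $36,625,624.20.
Subtracting fixed costs: EBIT = $36,625,624.20 − $20,083,400 = $16,542,224.20. Interest = $5,696,300.00, so EBIT − I = $10,845,924.20.
Degree of total leverage = total CM / (EBIT − interest) = $36,625,624.20 / $10,845,924.20 = 3.3769.

3.38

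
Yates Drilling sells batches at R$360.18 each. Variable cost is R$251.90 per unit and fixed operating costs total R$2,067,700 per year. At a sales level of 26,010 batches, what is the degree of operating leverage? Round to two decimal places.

3.76

At 26,010 units, contribution = 26,010 × R$108.28 = R$2,816,362.80.
EBIT = R$2,816,362.80 − R$2,067,700 = R$748,662.80.
Degree of operating leverage = R$2,816,362.80 / R$748,662.80 = 3.7619.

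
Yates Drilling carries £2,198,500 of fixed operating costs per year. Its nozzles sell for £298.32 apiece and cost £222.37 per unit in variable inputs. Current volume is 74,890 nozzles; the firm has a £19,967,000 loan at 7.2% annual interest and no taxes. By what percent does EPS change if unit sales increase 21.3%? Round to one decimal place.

+59.0%

Contribution at this volume is 74,890 × £75.95 = £5,687,895.50.
EBIT = £5,687,895.50 − £2,198,500 = £3,489,395.50.
Interest = £1,437,624.00, so EBIT − I = £2,051,771.50.
DCL = total CM / (EBIT − I) = £5,687,895.50 / £2,051,771.50 = 2.7722.
EPS therefore changes by 2.7722 × (+21.3%) = +59.0%.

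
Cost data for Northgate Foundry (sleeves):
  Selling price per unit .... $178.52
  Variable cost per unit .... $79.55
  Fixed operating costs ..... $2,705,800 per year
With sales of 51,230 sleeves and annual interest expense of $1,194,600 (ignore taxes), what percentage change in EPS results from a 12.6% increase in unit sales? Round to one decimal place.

+54.6%

Total contribution margin = 51,230 × $98.97 = $5,070,233.10.
EBIT = $5,070,233.10 − $2,705,800 = $2,364,433.10.
After interest of $1,194,600.00, pre-tax earnings = $1,169,833.10.
DCL = total CM / (EBIT − I) = $5,070,233.10 / $1,169,833.10 = 4.3342.
%ΔEPS = DCL × %ΔSales = 4.3342 × +12.6% = +54.6%.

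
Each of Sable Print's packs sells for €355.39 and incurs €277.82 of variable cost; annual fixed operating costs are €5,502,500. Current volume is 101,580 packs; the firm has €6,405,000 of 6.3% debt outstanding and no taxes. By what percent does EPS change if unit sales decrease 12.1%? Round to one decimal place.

-48.3%

Contribution at this volume is 101,580 × €77.57 = €7,879,560.60.
Subtracting fixed costs: EBIT = €7,879,560.60 − €5,502,500 = €2,377,060.60.
Interest = €403,515.00, so EBIT − I = €1,973,545.60.
DCL = total CM / (EBIT − I) = €7,879,560.60 / €1,973,545.60 = 3.9926.
EPS therefore changes by 3.9926 × (-12.1%) = -48.3%.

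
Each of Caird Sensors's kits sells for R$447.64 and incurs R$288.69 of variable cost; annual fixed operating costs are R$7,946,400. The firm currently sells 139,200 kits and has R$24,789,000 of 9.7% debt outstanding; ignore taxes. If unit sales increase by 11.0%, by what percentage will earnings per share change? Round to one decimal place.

At 139,200 units, contribution = 139,200 × R$158.95 = R$22,125,840.00.
Subtracting fixed costs: EBIT = R$22,125,840.00 − R$7,946,400 = R$14,179,440.00.
Interest = R$2,404,533.00, so EBIT − I = R$11,774,907.00.
DCL = total CM / (EBIT − I) = R$22,125,840.00 / R$11,774,907.00 = 1.8791.
%ΔEPS = DCL × %ΔSales = 1.8791 × +11.0% = +20.7%.

+20.7%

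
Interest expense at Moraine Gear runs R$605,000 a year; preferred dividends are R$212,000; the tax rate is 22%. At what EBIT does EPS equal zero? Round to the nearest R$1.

Grossing the preferred dividend up to pre-tax terms: R$212,000 / (1 − 0.22) = R$271,794.87.
Financial break-even EBIT = interest + D_p ÷ (1 − t) = R$605,000 + R$271,794.87 = R$876,794.87.

R$876,795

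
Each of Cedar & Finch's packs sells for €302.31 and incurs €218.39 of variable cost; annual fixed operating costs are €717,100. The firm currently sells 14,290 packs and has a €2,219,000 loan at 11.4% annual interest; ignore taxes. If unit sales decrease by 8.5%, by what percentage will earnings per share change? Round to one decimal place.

-44.5%

Total contribution margin = 14,290 × €83.92 = €1,199,216.80.
EBIT = €1,199,216.80 − €717,100 = €482,116.80.
Interest = €252,966.00, so EBIT − I = €229,150.80.
Degree of combined leverage = contribution ÷ (EBIT − I) = €1,199,216.80 ÷ €229,150.80 = 5.2333.
EPS therefore changes by 5.2333 × (-8.5%) = -44.5%.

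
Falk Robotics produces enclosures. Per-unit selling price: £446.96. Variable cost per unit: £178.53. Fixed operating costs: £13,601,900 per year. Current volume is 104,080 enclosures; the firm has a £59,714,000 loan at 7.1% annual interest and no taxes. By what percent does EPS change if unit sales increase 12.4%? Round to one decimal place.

At 104,080 units, contribution = 104,080 × £268.43 = £27,938,194.40.
Operating income = contribution − fixed costs = £27,938,194.40 − £13,601,900 = £14,336,294.40.
After interest of £4,239,694.00, pre-tax earnings = £10,096,600.40.
Degree of combined leverage = contribution ÷ (EBIT − I) = £27,938,194.40 ÷ £10,096,600.40 = 2.7671.
EPS therefore changes by 2.7671 × (+12.4%) = +34.3%.

+34.3%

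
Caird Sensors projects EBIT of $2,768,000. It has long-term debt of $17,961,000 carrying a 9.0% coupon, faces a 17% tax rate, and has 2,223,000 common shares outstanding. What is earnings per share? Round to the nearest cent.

$0.43

Interest = $1,616,490.00, so EBT = $2,768,000 − $1,616,490.00 = $1,151,510.00.
Net income = $1,151,510.00 × (1 − 0.17) = $955,753.30.
Per share: $955,753.30 / 2,223,000 shares = $0.43.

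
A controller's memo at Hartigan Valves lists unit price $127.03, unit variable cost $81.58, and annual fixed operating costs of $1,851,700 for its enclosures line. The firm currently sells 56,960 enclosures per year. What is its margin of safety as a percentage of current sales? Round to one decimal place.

28.5%

Contribution margin per unit = $127.03 − $81.58 = $45.45. Break-even units = $1,851,700 ÷ $45.45 = 40,741.47; break-even revenue = 40,741.47 × $127.03 = $5,175,389.46.
Actual sales revenue = 56,960 × $127.03 = $7,235,628.80.
Margin of safety = ($7,235,628.80 − $5,175,389.46) ÷ $7,235,628.80 = 28.5%.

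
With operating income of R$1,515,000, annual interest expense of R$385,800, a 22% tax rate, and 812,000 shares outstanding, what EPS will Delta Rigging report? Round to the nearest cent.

Pre-tax income = R$1,515,000 − R$385,800.00 = R$1,129,200.00.
After tax at 22%: net income = R$1,129,200.00 × 0.78 = R$880,776.00.
Per share: R$880,776.00 / 812,000 shares = R$1.08.

R$1.08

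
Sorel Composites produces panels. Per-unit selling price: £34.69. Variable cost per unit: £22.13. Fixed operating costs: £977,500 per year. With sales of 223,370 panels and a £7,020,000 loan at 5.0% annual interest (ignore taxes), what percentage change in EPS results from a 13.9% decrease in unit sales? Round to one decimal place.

At 223,370 units, contribution = 223,370 × £12.56 = £2,805,527.20.
EBIT = £2,805,527.20 − £977,500 = £1,828,027.20.
Interest = £351,000.00, so EBIT − I = £1,477,027.20.
DCL = total CM / (EBIT − I) = £2,805,527.20 / £1,477,027.20 = 1.8994.
EPS therefore changes by 1.8994 × (-13.9%) = -26.4%.

-26.4%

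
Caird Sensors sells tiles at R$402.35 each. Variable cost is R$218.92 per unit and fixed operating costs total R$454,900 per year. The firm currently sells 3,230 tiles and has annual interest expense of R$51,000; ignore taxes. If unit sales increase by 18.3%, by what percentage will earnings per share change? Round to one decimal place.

Contribution at this volume is 3,230 × R$183.43 = R$592,478.90.
Subtracting fixed costs: EBIT = R$592,478.90 − R$454,900 = R$137,578.90.
Interest = R$51,000.00, so EBIT − I = R$86,578.90.
Degree of combined leverage = contribution ÷ (EBIT − I) = R$592,478.90 ÷ R$86,578.90 = 6.8432.
EPS therefore changes by 6.8432 × (+18.3%) = +125.2%.

+125.2%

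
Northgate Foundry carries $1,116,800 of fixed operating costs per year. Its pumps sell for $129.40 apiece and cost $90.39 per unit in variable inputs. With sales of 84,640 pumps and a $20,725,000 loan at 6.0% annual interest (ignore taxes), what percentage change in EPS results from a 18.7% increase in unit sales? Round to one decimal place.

Total contribution margin = 84,640 × $39.01 = $3,301,806.40.
Operating income = contribution − fixed costs = $3,301,806.40 − $1,116,800 = $2,185,006.40.
After interest of $1,243,500.00, pre-tax earnings = $941,506.40.
Degree of combined leverage = contribution ÷ (EBIT − I) = $3,301,806.40 ÷ $941,506.40 = 3.5069.
EPS therefore changes by 3.5069 × (+18.7%) = +65.6%.

+65.6%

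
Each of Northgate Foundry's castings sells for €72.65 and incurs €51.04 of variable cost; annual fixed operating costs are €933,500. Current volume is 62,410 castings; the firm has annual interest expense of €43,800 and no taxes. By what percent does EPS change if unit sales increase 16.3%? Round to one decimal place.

Total contribution margin = 62,410 × €21.61 = €1,348,680.10.
Subtracting fixed costs: EBIT = €1,348,680.10 − €933,500 = €415,180.10.
Interest = €43,800.00, so EBIT − I = €371,380.10.
Degree of combined leverage = contribution ÷ (EBIT − I) = €1,348,680.10 ÷ €371,380.10 = 3.6315.
%ΔEPS = DCL × %ΔSales = 3.6315 × +16.3% = +59.2%.

+59.2%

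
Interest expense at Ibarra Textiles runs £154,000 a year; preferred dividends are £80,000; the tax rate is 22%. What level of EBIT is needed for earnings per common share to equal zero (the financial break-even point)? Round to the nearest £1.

£256,564

Grossing the preferred dividend up to pre-tax terms: £80,000 / (1 − 0.22) = £102,564.10.
EPS = 0 when EBIT covers interest plus the pre-tax preferred burden: £154,000 + £102,564.10 = £256,564.10.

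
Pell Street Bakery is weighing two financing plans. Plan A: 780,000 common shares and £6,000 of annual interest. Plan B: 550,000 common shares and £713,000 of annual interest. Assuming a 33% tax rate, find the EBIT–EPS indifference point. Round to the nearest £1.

At indifference, (EBIT − 6,000)(1 − t)/780,000 = (EBIT − 713,000)(1 − t)/550,000.
The (1 − t) factor cancels: (EBIT − 6,000) × 550,000 = (EBIT − 713,000) × 780,000.
Solving, EBIT = (713,000·780,000 − 6,000·550,000) / (780,000 − 550,000) = 552,840,000,000 / 230,000 = 2,403,652.17.

£2,403,652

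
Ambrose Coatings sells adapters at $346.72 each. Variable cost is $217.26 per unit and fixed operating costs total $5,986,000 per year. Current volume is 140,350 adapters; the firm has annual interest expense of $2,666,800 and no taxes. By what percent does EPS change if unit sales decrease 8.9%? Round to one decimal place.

Contribution at this volume is 140,350 × $129.46 = $18,169,711.00.
Operating income = contribution − fixed costs = $18,169,711.00 − $5,986,000 = $12,183,711.00.
After interest of $2,666,800.00, pre-tax earnings = $9,516,911.00.
Degree of combined leverage = contribution ÷ (EBIT − I) = $18,169,711.00 ÷ $9,516,911.00 = 1.9092.
%ΔEPS = DCL × %ΔSales = 1.9092 × -8.9% = -17.0%.

-17.0%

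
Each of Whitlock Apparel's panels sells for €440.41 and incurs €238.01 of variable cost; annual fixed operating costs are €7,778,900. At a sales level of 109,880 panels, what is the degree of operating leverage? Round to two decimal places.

Contribution at this volume is 109,880 × €202.40 = €22,239,712.00.
Operating income = contribution − fixed costs = €22,239,712.00 − €7,778,900 = €14,460,812.00.
Degree of operating leverage = €22,239,712.00 / €14,460,812.00 = 1.5379.

1.54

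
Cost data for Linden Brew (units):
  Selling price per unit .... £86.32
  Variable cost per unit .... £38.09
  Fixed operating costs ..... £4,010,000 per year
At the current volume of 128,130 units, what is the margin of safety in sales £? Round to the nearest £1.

£3,883,254

Contribution margin per unit = £86.32 − £38.09 = £48.23. Break-even units = £4,010,000 ÷ £48.23 = 83,143.27; break-even revenue = 83,143.27 × £86.32 = £7,176,927.22.
Current sales = 128,130 × £86.32 = £11,060,181.60.
Margin of safety = £11,060,181.60 − £7,176,927.22 = £3,883,254.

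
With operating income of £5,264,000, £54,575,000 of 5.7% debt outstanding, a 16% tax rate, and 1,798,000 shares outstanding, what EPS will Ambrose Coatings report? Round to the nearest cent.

Pre-tax income = £5,264,000 − £3,110,775.00 = £2,153,225.00.
After tax at 16%: net income = £2,153,225.00 × 0.84 = £1,808,709.00.
EPS = £1,808,709.00 ÷ 1,798,000 = £1.01.

£1.01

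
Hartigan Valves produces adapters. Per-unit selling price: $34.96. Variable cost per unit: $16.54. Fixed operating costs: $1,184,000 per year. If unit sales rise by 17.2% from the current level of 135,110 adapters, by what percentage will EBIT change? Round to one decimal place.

Total contribution margin = 135,110 × $18.42 = $2,488,726.20.
Operating income = contribution − fixed costs = $2,488,726.20 − $1,184,000 = $1,304,726.20.
Degree of operating leverage = $2,488,726.20 / $1,304,726.20 = 1.9075.
%ΔEBIT = DOL × %ΔSales = 1.9075 × +17.2% = +32.8%.

+32.8%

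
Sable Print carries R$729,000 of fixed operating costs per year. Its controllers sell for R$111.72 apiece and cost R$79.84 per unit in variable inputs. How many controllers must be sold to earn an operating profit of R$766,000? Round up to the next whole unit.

46,895 controllers

Contribution margin per unit = R$111.72 − R$79.84 = R$31.88.
Need Q such that Q × R$31.88 − R$729,000 = R$766,000, i.e. Q = R$1,495,000 / R$31.88 = 46,894.60 → 46,895.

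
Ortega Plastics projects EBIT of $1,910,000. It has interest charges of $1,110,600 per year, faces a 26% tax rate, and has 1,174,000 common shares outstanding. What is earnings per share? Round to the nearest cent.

$0.50

Interest = $1,110,600.00, so EBT = $1,910,000 − $1,110,600.00 = $799,400.00.
Net income = $799,400.00 × (1 − 0.26) = $591,556.00.
Per share: $591,556.00 / 1,174,000 shares = $0.50.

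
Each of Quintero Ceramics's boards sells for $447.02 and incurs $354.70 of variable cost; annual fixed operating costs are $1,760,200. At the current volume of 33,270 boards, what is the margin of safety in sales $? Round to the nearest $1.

$6,349,342

Each unit contributes $447.02 − $354.70 = $92.32. Break-even units = $1,760,200 ÷ $92.32 = 19,066.29; break-even revenue = 19,066.29 × $447.02 = $8,523,013.47.
Current sales = 33,270 × $447.02 = $14,872,355.40.
Margin of safety = $14,872,355.40 − $8,523,013.47 = $6,349,342.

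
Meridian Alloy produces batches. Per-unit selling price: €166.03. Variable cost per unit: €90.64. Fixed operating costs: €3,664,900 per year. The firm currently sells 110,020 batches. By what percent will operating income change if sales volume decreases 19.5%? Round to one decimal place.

-34.9%

Contribution at this volume is 110,020 × €75.39 = €8,294,407.80.
Operating income = contribution − fixed costs = €8,294,407.80 − €3,664,900 = €4,629,507.80.
So DOL = total CM / EBIT = €8,294,407.80 / €4,629,507.80 = 1.7916.
%ΔEBIT = DOL × %ΔSales = 1.7916 × -19.5% = -34.9%.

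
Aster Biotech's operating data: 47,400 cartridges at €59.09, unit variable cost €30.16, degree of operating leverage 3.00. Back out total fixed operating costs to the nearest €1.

Contribution at this volume is 47,400 × €28.93 = €1,371,282.00.
Since DOL = CM ÷ EBIT, EBIT = €1,371,282.00 ÷ 3.00 = €457,094.00.
Fixed costs = CM − EBIT = €1,371,282.00 − €457,094.00 = €914,188.

€914,188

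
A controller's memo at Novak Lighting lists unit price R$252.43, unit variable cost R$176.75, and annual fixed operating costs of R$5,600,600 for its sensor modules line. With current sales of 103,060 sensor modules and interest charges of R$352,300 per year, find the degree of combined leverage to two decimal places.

4.22

Total contribution margin = 103,060 × R$75.68 = R$7,799,580.80.
Subtracting fixed costs: EBIT = R$7,799,580.80 − R$5,600,600 = R$2,198,980.80. Interest = R$352,300.00.
DOL = R$7,799,580.80 ÷ R$2,198,980.80 = 3.5469; DFL = R$2,198,980.80 ÷ R$1,846,680.80 = 1.1908.
Combined leverage = 3.5469 × 1.1908 = 4.2236.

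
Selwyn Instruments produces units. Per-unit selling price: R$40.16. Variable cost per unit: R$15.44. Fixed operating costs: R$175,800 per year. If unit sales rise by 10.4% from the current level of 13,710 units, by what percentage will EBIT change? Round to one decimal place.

+21.6%

Contribution at this volume is 13,710 × R$24.72 = R$338,911.20.
EBIT = R$338,911.20 − R$175,800 = R$163,111.20.
So DOL = total CM / EBIT = R$338,911.20 / R$163,111.20 = 2.0778.
Operating income changes by 2.0778 × +10.4% = +21.6%.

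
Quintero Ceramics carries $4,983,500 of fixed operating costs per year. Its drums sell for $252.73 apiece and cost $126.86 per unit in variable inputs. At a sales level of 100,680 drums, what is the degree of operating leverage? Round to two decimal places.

1.65

At 100,680 units, contribution = 100,680 × $125.87 = $12,672,591.60.
EBIT = $12,672,591.60 − $4,983,500 = $7,689,091.60.
So DOL = total CM / EBIT = $12,672,591.60 / $7,689,091.60 = 1.6481.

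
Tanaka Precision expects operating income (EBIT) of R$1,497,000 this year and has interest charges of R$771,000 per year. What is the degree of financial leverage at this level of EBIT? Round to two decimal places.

Interest = R$771,000.00.
DFL = EBIT ÷ (EBIT − I) = R$1,497,000 ÷ (R$1,497,000 − R$771,000.00) = R$1,497,000 ÷ R$726,000.00 = 2.0620.

2.06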